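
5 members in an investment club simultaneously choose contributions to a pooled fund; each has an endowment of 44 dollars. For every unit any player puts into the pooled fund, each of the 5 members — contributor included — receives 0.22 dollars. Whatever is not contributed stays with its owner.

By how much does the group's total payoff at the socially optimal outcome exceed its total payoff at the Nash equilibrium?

The private return per contributed unit is 0.22 < 1, so contributing 0 is dominant for every player. At the Nash equilibrium everyone keeps their 44, and the group total is 5 × 44 = 220.
Each contributed unit returns 1.100 to the group as a whole (0.22 to each of 5 players), which exceeds 1, so the social optimum is full contribution: group total = 1.100 × 220 = 242.00.
Efficiency loss = 242.00 − 220 = 22.00.

22.00 dollars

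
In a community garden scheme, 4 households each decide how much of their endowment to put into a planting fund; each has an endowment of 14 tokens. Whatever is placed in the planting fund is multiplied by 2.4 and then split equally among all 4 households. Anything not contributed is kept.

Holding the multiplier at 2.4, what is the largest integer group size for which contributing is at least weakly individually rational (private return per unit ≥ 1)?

2

Private return per unit is 2.4/(group size), which is ≥ 1 whenever the group size is ≤ 2.4.
The largest such integer is 2.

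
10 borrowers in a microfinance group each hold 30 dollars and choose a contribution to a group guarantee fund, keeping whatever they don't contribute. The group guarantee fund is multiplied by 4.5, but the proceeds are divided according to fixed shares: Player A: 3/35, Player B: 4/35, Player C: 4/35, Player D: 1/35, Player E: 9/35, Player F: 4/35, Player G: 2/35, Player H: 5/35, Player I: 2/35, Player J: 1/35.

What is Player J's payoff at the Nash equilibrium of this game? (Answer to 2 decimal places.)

33.86 dollars

Player j's private return per contributed unit is 4.5 × (j's share). Contributing is weakly dominant for j when that share is at least 1/4.5 = 0.2222, and contributing 0 is dominant otherwise.
Only Player E (9/35) clears that bar, contributing 30; the remaining 9 contribute 0. Total contributed: 30.
Player J keeps 30 and receives 4.5 × 30 × 1/35 = 3.86 from the group guarantee fund, for a payoff of 33.86.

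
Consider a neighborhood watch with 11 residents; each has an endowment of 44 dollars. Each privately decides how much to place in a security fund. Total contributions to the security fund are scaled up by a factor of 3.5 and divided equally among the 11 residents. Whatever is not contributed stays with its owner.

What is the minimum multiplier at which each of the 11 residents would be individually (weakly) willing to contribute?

A contributed unit returns (multiplier)/11 to its contributor.
This reaches 1 exactly when the multiplier is 11.

11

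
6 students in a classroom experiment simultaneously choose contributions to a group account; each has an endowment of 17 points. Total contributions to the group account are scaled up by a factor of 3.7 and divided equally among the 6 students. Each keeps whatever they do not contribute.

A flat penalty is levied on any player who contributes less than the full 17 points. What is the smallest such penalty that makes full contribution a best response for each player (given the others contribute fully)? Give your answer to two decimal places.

Given the others contribute fully, the best deviation is to contribute 0 (any partial contribution still incurs the fine and gives up units whose private return 0.6167 is below 1).
Deviating from 17 to 0 saves 17 points but forfeits the deviator's share of the drop in the group account: 3.7/6 × 17 = 10.48.
So the deviation gain is 17 − 10.48 = 6.52, and the fine must be at least 6.52 points to wipe it out.

6.52 points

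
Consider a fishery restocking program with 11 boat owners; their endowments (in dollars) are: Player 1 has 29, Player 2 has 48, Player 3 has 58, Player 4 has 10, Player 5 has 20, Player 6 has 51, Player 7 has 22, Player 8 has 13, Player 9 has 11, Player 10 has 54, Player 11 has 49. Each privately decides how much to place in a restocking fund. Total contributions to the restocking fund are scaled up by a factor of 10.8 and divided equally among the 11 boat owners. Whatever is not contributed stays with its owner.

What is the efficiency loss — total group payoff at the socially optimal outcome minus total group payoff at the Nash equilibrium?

3577.00 dollars

The private return per contributed unit is 10.8/11 = 0.9818 < 1 for every player regardless of endowment, so the Nash equilibrium is zero contribution and the group total is Σ E_j = 29 + 48 + 58 + 10 + 20 + 51 + 22 + 13 + 11 + 54 + 49 = 365.
Each contributed unit returns 10.800 to the group, so the social optimum is full contribution by everyone: group total = 10.800 × 365 = 3942.00.
Efficiency loss = (10.800 − 1) × 365 = 3577.00.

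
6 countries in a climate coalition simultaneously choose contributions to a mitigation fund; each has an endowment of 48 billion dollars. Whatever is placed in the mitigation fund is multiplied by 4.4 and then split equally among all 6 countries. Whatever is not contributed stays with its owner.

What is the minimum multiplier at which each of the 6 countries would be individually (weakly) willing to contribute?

A contributed unit returns (multiplier)/6 to its contributor.
This reaches 1 exactly when the multiplier is 6.

6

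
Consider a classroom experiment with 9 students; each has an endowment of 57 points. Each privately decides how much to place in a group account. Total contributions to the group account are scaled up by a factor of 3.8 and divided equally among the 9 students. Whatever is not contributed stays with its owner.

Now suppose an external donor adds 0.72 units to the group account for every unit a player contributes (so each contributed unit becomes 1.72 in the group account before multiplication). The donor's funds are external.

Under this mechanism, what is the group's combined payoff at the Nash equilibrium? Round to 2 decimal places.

With the mechanism, a contributed unit returns 3.8 × 1.72 / 9 = 0.7262 per unit of net cost — still below 1 — so contributing 0 remains dominant for every player.
At the Nash equilibrium no one contributes; group total payoff = 9 × 57 = 513.

513.00 points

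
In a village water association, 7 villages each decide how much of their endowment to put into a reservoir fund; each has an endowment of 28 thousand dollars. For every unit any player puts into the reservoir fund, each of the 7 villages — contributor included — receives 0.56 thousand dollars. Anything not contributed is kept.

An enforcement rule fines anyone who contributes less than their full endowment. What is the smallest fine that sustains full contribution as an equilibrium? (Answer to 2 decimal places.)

Given the others contribute fully, the best deviation is to contribute 0 (any partial contribution still incurs the fine and gives up units whose private return 0.56 is below 1).
Deviating from 28 to 0 saves 28 thousand dollars but forfeits the deviator's share of the drop in the reservoir fund: 0.56 × 28 = 15.68.
So the deviation gain is 28 − 15.68 = 12.32, and the fine must be at least 12.32 thousand dollars to wipe it out.

12.32 thousand dollars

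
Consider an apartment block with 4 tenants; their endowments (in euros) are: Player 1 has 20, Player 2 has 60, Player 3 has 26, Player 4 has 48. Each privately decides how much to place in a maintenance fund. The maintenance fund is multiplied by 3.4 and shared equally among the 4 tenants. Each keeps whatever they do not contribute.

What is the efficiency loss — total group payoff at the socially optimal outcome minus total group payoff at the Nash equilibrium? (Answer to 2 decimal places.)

The private return per contributed unit is 3.4/4 = 0.8500 < 1 for every player regardless of endowment, so the Nash equilibrium is zero contribution and the group total is Σ E_j = 20 + 60 + 26 + 48 = 154.
Each contributed unit returns 3.400 to the group, so the social optimum is full contribution by everyone: group total = 3.400 × 154 = 523.60.
Efficiency loss = (3.400 − 1) × 154 = 369.60.

369.60 euros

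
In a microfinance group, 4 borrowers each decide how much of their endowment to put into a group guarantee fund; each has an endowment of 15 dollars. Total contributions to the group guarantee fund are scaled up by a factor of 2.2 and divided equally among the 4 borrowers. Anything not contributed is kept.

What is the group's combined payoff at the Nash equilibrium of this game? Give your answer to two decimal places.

Each contributed unit returns 2.2/4 = 0.5500 to its contributor — below 1 — so contributing 0 is dominant for every player. At the Nash equilibrium everyone keeps their 15, and the group total is 4 × 15 = 60.

60.00 dollars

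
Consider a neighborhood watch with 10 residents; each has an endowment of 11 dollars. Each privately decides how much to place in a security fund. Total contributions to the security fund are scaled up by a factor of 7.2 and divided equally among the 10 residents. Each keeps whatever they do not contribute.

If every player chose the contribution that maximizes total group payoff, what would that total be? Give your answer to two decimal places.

Each contributed unit returns 7.200 to the group as a whole (0.7200 to each of 10 players), which exceeds 1, so the social optimum is full contribution: group total = 7.200 × 110 = 792.00.

792.00 dollars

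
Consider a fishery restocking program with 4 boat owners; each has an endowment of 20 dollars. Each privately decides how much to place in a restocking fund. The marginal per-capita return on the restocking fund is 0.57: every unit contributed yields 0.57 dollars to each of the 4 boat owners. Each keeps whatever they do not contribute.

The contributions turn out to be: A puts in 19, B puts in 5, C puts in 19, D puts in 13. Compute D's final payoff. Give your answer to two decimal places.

Total contributed: 19 + 5 + 19 + 13 = 56.
Each receives 0.57 × 56 = 31.92 from the restocking fund.
D keeps 20 − 13 = 7, so D's payoff is 7 + 31.92 = 38.92.

38.92 dollars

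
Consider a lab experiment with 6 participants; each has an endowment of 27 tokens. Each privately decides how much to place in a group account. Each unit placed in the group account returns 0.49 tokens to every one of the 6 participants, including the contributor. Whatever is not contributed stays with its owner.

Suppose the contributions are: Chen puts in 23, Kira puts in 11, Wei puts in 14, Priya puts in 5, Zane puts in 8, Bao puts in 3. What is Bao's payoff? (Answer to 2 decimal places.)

Total contributed: 23 + 11 + 14 + 5 + 8 + 3 = 64.
Each receives 0.49 × 64 = 31.36 from the group account.
Bao keeps 27 − 3 = 24, so Bao's payoff is 24 + 31.36 = 55.36.

55.36 tokens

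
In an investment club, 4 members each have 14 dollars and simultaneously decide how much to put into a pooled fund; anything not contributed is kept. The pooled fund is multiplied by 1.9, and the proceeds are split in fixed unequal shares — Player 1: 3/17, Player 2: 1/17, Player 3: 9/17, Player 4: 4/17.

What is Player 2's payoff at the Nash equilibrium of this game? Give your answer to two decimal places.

Player j's private return per contributed unit is 1.9 × (j's share). Contributing is weakly dominant for j when that share is at least 1/1.9 = 0.5263, and contributing 0 is dominant otherwise.
Only Player 3 (9/17) clears that bar, contributing 14; the remaining 3 contribute 0. Total contributed: 14.
Player 2 keeps 14 and receives 1.9 × 14 × 1/17 = 1.56 from the pooled fund, for a payoff of 15.56.

15.56 dollars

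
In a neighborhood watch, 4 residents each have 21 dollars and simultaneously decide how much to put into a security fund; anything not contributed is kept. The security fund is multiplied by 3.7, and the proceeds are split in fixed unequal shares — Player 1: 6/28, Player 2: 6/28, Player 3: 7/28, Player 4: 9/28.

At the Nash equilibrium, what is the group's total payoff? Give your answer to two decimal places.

Each unit j contributes comes back to j as 3.7 × (j's share), so j prefers to contribute only if that share exceeds 1/3.7 = 0.2703; otherwise keeping the unit dominates.
Only Player 4 (9/28) clears that bar, contributing 21; the remaining 3 contribute 0. Total contributed: 21.
The security fund pays out 3.7 × 21 = 77.70 in total (split across the unequal shares, but the aggregate is all that matters for the group sum).
The 3 free-riders keep 21 each, adding 63. Group total = 63 + 77.70 = 140.70.

140.70 dollars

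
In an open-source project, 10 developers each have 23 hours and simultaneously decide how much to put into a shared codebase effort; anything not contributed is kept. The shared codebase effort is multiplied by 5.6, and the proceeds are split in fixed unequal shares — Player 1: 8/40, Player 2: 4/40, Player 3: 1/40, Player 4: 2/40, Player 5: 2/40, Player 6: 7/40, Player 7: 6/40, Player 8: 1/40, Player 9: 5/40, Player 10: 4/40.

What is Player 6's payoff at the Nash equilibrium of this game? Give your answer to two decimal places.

Player j's private return per contributed unit is 5.6 × (j's share). Contributing is weakly dominant for j when that share is at least 1/5.6 = 0.1786, and contributing 0 is dominant otherwise.
The only share above 0.1786 is Player 1's 8/40, contributing 23; the remaining 9 contribute 0. Total contributed: 23.
Player 6 keeps 23 and receives 5.6 × 23 × 7/40 = 22.54 from the shared codebase effort, for a payoff of 45.54.

45.54 hours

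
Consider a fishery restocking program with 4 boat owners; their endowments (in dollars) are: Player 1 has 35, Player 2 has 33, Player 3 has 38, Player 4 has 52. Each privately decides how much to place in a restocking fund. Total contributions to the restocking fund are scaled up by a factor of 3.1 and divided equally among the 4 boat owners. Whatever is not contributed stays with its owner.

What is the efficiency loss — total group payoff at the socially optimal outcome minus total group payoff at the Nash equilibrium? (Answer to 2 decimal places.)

The private return per contributed unit is 3.1/4 = 0.7750 < 1 for every player regardless of endowment, so the Nash equilibrium is zero contribution and the group total is Σ E_j = 35 + 33 + 38 + 52 = 158.
Each contributed unit returns 3.100 to the group, so the social optimum is full contribution by everyone: group total = 3.100 × 158 = 489.80.
Efficiency loss = (3.100 − 1) × 158 = 331.80.

331.80 dollars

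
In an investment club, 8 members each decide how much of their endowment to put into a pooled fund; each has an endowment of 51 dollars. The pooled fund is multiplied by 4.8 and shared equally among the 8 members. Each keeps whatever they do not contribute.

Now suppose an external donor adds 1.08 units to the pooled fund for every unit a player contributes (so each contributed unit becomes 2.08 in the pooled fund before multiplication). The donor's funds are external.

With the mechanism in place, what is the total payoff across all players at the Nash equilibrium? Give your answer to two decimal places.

Under the mechanism each unit contributed yields 4.8 × 2.08 / 8 = 1.2480 back to its contributor per unit of net cost, which exceeds 1, making full contribution the dominant choice for everyone.
So the Nash equilibrium is full contribution by all 8; the group earns 4.8 × 2.08 × 408 = 4073.47.

4073.47 dollars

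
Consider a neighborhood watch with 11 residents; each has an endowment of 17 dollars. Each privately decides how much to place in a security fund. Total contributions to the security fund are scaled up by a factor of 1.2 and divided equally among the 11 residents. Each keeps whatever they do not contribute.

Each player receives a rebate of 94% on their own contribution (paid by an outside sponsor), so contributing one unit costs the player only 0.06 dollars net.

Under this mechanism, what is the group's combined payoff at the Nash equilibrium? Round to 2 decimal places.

400.18 dollars

Under the mechanism each unit contributed yields (1.2/11) / 0.06 = 1.8182 back to its contributor per unit of net cost, which exceeds 1, making full contribution the dominant choice for everyone.
At the Nash equilibrium everyone contributes 17. Group total payoff = 11 × (17 × 0.94 + 1.2 × 17) = 400.18.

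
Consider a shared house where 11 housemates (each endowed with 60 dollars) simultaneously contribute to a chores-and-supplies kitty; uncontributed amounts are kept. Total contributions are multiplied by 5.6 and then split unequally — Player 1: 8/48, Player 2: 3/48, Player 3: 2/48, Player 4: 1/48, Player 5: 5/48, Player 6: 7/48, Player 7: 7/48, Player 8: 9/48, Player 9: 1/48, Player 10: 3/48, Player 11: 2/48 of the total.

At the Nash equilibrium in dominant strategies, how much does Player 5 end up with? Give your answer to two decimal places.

95.00 dollars

For player j, contributing a unit is worthwhile iff 5.6 × (j's share) ≥ 1, i.e. iff j's share is at least 0.1786.
Player 8 alone (share 9/48) is above the threshold, contributing 60; the remaining 10 contribute 0. Total contributed: 60.
Player 5 keeps 60 and receives 5.6 × 60 × 5/48 = 35.00 from the chores-and-supplies kitty, for a payoff of 95.00.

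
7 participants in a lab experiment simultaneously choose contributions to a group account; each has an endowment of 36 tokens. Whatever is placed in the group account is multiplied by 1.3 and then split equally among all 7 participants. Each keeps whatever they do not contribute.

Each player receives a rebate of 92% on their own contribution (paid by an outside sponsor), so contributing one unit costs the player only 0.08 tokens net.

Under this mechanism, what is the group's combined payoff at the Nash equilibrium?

559.44 tokens

Under the mechanism each unit contributed yields (1.3/7) / 0.08 = 2.3214 back to its contributor per unit of net cost, which exceeds 1, making full contribution the dominant choice for everyone.
At the Nash equilibrium everyone contributes 36. Group total payoff = 7 × (36 × 0.92 + 1.3 × 36) = 559.44.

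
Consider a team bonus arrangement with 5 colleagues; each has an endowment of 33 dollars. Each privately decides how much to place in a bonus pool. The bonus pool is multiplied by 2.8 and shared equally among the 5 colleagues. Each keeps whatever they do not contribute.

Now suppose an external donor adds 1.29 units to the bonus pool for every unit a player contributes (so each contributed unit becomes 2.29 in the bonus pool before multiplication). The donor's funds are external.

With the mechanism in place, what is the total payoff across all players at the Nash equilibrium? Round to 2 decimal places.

1057.98 dollars

The effective private return per unit is now 2.8 × 2.29 / 5 = 1.2824 > 1, so every player's dominant strategy flips to full contribution.
At the Nash equilibrium everyone contributes 33. Group total payoff = 2.8 × 2.29 × 165 = 1057.98.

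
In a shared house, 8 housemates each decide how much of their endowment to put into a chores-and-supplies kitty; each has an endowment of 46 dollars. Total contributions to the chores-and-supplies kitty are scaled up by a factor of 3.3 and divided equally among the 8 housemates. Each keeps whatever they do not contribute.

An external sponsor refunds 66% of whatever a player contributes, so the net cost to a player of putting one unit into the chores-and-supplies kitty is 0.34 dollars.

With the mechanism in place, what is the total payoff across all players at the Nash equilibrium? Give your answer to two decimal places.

With the mechanism, a contributed unit returns (3.3/8) / 0.34 = 1.2132 per unit of net cost to the contributor — now above 1 — so contributing fully is weakly dominant for every player.
At the Nash equilibrium everyone contributes 46. Group total payoff = 8 × (46 × 0.66 + 3.3 × 46) = 1457.28.

1457.28 dollars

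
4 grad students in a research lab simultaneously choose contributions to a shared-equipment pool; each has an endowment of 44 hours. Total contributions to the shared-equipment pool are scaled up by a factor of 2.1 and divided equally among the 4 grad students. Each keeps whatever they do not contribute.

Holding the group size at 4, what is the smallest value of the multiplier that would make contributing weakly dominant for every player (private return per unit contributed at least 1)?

4

A contributed unit returns (multiplier)/4 to its contributor.
This reaches 1 exactly when the multiplier is 4.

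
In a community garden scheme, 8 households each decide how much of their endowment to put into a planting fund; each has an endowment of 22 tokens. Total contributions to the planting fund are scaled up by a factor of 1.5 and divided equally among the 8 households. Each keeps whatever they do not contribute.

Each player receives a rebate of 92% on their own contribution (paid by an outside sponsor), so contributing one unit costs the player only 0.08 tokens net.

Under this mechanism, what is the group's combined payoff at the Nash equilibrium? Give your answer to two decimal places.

425.92 tokens

The effective private return per unit is now (1.5/8) / 0.08 = 2.3438 > 1, so every player's dominant strategy flips to full contribution.
At the Nash equilibrium everyone contributes 22. Group total payoff = 8 × (22 × 0.92 + 1.5 × 22) = 425.92.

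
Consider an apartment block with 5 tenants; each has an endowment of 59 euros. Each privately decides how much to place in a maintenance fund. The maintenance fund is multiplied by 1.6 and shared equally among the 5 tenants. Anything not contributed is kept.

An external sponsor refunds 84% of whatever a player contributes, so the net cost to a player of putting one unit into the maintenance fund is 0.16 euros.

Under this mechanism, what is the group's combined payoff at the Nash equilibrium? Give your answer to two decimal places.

719.80 euros

With the mechanism, a contributed unit returns (1.6/5) / 0.16 = 2.0000 per unit of net cost to the contributor — now above 1 — so contributing fully is weakly dominant for every player.
At the Nash equilibrium everyone contributes 59. Group total payoff = 5 × (59 × 0.84 + 1.6 × 59) = 719.80.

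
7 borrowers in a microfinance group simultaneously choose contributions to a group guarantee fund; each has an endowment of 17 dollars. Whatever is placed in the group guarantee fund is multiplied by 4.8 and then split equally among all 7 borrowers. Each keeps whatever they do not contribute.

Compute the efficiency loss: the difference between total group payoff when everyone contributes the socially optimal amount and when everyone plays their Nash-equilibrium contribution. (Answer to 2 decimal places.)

Each contributed unit returns 4.8/7 = 0.6857 to its contributor — below 1 — so contributing 0 is dominant for every player. At the Nash equilibrium everyone keeps their 17, and the group total is 7 × 17 = 119.
Each contributed unit returns 4.800 to the group as a whole (0.6857 to each of 7 players), which exceeds 1, so the social optimum is full contribution: group total = 4.800 × 119 = 571.20.
Efficiency loss = 571.20 − 119 = 452.20.

452.20 dollars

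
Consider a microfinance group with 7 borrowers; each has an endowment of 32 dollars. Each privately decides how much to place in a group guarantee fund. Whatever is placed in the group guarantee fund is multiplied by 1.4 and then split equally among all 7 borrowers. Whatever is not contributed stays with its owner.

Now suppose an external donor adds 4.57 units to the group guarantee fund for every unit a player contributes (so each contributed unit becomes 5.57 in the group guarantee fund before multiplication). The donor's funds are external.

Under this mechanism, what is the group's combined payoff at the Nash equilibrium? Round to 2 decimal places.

Under the mechanism each unit contributed yields 1.4 × 5.57 / 7 = 1.1140 back to its contributor per unit of net cost, which exceeds 1, making full contribution the dominant choice for everyone.
So the Nash equilibrium is full contribution by all 7; the group earns 1.4 × 5.57 × 224 = 1746.75.

1746.75 dollars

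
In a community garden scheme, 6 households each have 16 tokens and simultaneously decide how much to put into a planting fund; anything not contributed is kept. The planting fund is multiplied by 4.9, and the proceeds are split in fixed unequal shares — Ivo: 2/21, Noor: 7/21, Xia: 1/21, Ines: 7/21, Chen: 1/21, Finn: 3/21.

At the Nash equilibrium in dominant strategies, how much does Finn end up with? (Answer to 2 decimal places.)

38.40 tokens

For player j, contributing a unit is worthwhile iff 4.9 × (j's share) ≥ 1, i.e. iff j's share is at least 0.2041.
Noor and Ines are above the threshold, contributing 16 each; the remaining 4 contribute 0. Total contributed: 32.
Finn keeps 16 and receives 4.9 × 32 × 3/21 = 22.40 from the planting fund, for a payoff of 38.40.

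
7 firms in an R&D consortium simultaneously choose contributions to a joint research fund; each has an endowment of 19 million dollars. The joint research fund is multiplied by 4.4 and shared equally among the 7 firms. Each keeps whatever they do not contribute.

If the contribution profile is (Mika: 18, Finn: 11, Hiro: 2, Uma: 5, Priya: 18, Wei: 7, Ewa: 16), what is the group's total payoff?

394.80 million dollars

Total contributed: 18 + 11 + 2 + 5 + 18 + 7 + 16 = 77; total kept: 7 × 19 − 77 = 56.
The joint research fund pays out 4.4 × 77 = 338.80 in aggregate.
Group total = 56 + 338.80 = 394.80.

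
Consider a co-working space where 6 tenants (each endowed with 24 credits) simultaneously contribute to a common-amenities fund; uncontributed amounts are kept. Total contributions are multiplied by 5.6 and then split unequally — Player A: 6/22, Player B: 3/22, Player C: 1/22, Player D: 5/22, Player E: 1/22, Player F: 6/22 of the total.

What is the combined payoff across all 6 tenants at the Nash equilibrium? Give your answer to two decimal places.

Each unit j contributes comes back to j as 5.6 × (j's share), so j prefers to contribute only if that share exceeds 1/5.6 = 0.1786; otherwise keeping the unit dominates.
Player A, Player D and Player F are above the threshold, contributing 24 each; the remaining 3 contribute 0. Total contributed: 72.
The common-amenities fund pays out 5.6 × 72 = 403.20 in total (split across the unequal shares, but the aggregate is all that matters for the group sum).
The 3 free-riders keep 24 each, adding 72. Group total = 72 + 403.20 = 475.20.

475.20 credits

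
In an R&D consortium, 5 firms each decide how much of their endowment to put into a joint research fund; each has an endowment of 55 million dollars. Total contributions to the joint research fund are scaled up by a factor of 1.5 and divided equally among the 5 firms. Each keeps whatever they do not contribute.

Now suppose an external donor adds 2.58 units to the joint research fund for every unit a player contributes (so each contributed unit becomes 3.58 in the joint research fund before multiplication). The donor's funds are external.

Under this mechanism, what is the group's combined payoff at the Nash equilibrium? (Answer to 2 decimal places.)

1476.75 million dollars

The effective private return per unit is now 1.5 × 3.58 / 5 = 1.0740 > 1, so every player's dominant strategy flips to full contribution.
At the Nash equilibrium everyone contributes 55. Group total payoff = 1.5 × 3.58 × 275 = 1476.75.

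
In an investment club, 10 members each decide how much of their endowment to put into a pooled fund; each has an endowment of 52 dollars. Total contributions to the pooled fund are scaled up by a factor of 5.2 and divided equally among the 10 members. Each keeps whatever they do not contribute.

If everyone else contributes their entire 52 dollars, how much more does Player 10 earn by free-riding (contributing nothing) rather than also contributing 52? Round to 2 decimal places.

Switching from a contribution of 52 to 0 lets Player 10 keep an extra 52 dollars, but lowers the pooled fund by 52, which costs Player 10 their own share of that drop: 5.2/10 × 52 = 27.04.
Net gain = 52 − 27.04 = 24.96. The private return per contributed unit (0.5200) is below 1, so free-riding is indeed the best response regardless of what the others do.

24.96 dollars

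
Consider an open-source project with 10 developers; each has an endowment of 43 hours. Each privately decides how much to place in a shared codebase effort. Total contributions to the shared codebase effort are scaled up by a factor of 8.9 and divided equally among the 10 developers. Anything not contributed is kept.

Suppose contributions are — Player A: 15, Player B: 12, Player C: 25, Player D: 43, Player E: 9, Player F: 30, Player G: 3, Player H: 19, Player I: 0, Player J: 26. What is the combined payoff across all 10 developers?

Total contributed: 15 + 12 + 25 + 43 + 9 + 30 + 3 + 19 + 0 + 26 = 182; total kept: 10 × 43 − 182 = 248.
The shared codebase effort pays out 8.9 × 182 = 1619.80 in aggregate.
Group total = 248 + 1619.80 = 1867.80.

1867.80 hours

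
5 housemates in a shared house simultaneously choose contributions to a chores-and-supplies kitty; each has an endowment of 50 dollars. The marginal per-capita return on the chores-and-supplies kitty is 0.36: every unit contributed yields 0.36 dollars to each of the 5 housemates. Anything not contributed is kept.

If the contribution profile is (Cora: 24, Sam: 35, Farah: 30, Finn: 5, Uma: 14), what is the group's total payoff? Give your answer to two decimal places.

Total contributed: 24 + 35 + 30 + 5 + 14 = 108; total kept: 5 × 50 − 108 = 142.
The chores-and-supplies kitty pays out 0.36 × 5 × 108 = 194.40 in aggregate.
Group total = 142 + 194.40 = 336.40.

336.40 dollars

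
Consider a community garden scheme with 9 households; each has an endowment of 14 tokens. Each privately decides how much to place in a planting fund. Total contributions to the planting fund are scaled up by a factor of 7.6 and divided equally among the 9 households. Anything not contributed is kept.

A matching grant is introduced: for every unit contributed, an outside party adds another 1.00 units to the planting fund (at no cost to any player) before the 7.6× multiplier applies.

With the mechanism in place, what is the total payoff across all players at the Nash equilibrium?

1915.20 tokens

Under the mechanism each unit contributed yields 7.6 × 2.00 / 9 = 1.6889 back to its contributor per unit of net cost, which exceeds 1, making full contribution the dominant choice for everyone.
At the Nash equilibrium everyone contributes 14. Group total payoff = 7.6 × 2.00 × 126 = 1915.20.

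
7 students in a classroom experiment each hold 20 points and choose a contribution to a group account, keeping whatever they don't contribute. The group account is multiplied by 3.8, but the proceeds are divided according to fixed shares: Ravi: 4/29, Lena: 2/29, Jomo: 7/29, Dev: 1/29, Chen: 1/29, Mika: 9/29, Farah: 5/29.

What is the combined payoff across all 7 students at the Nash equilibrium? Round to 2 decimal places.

A player with share s gets back 3.8·s per unit contributed, so full contribution is dominant for anyone with s > 1/3.8 = 0.2632 and zero contribution is dominant for anyone below.
Mika alone (share 9/29) is above the threshold, contributing 20; the remaining 6 contribute 0. Total contributed: 20.
The group account pays out 3.8 × 20 = 76.00 in total (split across the unequal shares, but the aggregate is all that matters for the group sum).
The 6 free-riders keep 20 each, adding 120. Group total = 120 + 76.00 = 196.00.

196.00 points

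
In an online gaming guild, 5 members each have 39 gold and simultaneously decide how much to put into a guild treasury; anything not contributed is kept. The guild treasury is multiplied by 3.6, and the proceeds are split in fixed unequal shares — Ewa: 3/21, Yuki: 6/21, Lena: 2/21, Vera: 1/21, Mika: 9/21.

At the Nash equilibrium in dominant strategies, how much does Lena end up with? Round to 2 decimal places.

65.74 gold

Each unit j contributes comes back to j as 3.6 × (j's share), so j prefers to contribute only if that share exceeds 1/3.6 = 0.2778; otherwise keeping the unit dominates.
The shares above 0.2778 belong to Yuki and Mika, contributing 39 each; the remaining 3 contribute 0. Total contributed: 78.
Lena keeps 39 and receives 3.6 × 78 × 2/21 = 26.74 from the guild treasury, for a payoff of 65.74.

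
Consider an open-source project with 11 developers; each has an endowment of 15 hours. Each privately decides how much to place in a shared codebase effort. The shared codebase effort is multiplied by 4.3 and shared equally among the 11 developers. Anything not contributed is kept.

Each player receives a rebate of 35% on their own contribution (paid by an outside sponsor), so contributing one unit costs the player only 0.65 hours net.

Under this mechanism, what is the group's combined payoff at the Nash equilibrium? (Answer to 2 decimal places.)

165.00 hours

With the mechanism, a contributed unit returns (4.3/11) / 0.65 = 0.6014 per unit of net cost — still below 1 — so contributing 0 remains dominant for every player.
At the Nash equilibrium no one contributes; group total payoff = 11 × 15 = 165.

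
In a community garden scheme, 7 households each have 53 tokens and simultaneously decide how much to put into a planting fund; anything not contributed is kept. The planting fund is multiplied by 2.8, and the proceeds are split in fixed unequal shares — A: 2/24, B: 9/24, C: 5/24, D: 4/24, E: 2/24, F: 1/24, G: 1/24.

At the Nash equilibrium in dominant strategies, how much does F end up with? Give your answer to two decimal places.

59.18 tokens

Player j's private return per contributed unit is 2.8 × (j's share). Contributing is weakly dominant for j when that share is at least 1/2.8 = 0.3571, and contributing 0 is dominant otherwise.
The only share above 0.3571 is B's 9/24, contributing 53; the remaining 6 contribute 0. Total contributed: 53.
F keeps 53 and receives 2.8 × 53 × 1/24 = 6.18 from the planting fund, for a payoff of 59.18.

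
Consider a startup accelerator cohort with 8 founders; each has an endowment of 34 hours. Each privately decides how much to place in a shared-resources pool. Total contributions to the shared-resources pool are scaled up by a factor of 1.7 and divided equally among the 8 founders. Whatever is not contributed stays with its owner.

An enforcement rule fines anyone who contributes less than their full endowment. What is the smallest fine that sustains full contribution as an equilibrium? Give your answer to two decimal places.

26.78 hours

Given the others contribute fully, the best deviation is to contribute 0 (any partial contribution still incurs the fine and gives up units whose private return 0.2125 is below 1).
Deviating from 34 to 0 saves 34 hours but forfeits the deviator's share of the drop in the shared-resources pool: 1.7/8 × 34 = 7.22.
So the deviation gain is 34 − 7.22 = 26.78, and the fine must be at least 26.78 hours to wipe it out.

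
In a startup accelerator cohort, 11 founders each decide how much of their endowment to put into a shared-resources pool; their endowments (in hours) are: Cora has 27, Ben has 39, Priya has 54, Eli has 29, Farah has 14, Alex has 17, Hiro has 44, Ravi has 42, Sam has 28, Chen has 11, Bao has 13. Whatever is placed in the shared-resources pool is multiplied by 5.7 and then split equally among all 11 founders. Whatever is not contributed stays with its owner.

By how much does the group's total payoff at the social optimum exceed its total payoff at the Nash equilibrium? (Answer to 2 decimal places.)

The private return per contributed unit is 5.7/11 = 0.5182 < 1 for every player regardless of endowment, so the Nash equilibrium is zero contribution and the group total is Σ E_j = 27 + 39 + 54 + 29 + 14 + 17 + 44 + 42 + 28 + 11 + 13 = 318.
Each contributed unit returns 5.700 to the group, so the social optimum is full contribution by everyone: group total = 5.700 × 318 = 1812.60.
Efficiency loss = (5.700 − 1) × 318 = 1494.60.

1494.60 hours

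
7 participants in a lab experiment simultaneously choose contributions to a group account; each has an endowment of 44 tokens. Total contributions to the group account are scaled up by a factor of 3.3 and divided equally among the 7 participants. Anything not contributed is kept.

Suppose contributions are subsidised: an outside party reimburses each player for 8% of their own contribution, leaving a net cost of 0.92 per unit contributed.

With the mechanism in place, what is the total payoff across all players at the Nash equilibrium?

The effective private return is (3.3/7) / 0.92 = 0.5124, which is still under 1, so the mechanism doesn't change anyone's dominant strategy: zero contribution.
Everyone keeps their endowment and the group total is 7 × 44 = 308.

308.00 tokens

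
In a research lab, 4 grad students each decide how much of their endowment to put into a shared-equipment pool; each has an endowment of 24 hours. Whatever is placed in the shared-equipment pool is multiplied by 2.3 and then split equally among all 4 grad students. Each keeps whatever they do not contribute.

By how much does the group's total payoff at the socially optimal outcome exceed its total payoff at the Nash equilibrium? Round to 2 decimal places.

124.80 hours

Each contributed unit returns 2.3/4 = 0.5750 to its contributor — below 1 — so contributing 0 is dominant for every player. At the Nash equilibrium everyone keeps their 24, and the group total is 4 × 24 = 96.
Each contributed unit returns 2.300 to the group as a whole (0.5750 to each of 4 players), which exceeds 1, so the social optimum is full contribution: group total = 2.300 × 96 = 220.80.
Efficiency loss = 220.80 − 96 = 124.80.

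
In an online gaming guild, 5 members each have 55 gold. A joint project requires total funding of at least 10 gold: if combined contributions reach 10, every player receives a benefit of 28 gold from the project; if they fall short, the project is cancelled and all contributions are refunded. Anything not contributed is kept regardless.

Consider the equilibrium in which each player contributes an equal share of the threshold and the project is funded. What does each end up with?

Equal share of the threshold: 10/5 = 2.
At this profile no one gains by cutting their contribution: any cut drops the total below 10, the project is cancelled, contributions are refunded, and the deviator ends with 55, which is less than 55 − 2 + 28 = 81. Contributing more than 2 just wastes the excess. So contributing exactly 2 is a best response.
Each player's payoff: 55 − 2 + 28 = 81.

81 gold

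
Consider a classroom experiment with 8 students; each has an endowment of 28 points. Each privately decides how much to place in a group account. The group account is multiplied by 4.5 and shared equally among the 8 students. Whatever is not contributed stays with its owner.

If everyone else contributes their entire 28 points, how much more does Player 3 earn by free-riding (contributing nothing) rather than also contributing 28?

12.25 points

Switching from a contribution of 28 to 0 lets Player 3 keep an extra 28 points, but lowers the group account by 28, which costs Player 3 their own share of that drop: 4.5/8 × 28 = 15.75.
Net gain = 28 − 15.75 = 12.25. The private return per contributed unit (0.5625) is below 1, so free-riding is indeed the best response regardless of what the others do.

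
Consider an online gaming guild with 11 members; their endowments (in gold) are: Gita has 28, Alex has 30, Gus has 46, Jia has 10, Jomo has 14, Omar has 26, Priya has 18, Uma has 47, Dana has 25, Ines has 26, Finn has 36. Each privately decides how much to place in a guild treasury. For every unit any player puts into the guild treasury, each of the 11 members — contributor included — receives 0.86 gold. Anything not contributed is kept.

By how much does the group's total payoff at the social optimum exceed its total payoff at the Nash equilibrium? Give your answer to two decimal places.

The private return per contributed unit is 0.86 < 1 for everyone, so the Nash equilibrium is zero contribution and the group total is Σ E_j = 28 + 30 + 46 + 10 + 14 + 26 + 18 + 47 + 25 + 26 + 36 = 306.
Each contributed unit returns 9.460 to the group, so the social optimum is full contribution by everyone: group total = 9.460 × 306 = 2894.76.
Efficiency loss = (9.460 − 1) × 306 = 2588.76.

2588.76 gold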